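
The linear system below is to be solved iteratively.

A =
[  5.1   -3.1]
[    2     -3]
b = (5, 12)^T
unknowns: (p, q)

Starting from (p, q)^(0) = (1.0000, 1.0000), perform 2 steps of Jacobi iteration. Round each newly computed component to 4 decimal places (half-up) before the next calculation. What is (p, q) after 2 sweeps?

Iteration 1:
  p = (5 - (-3.1)·1.0000) / (5.1) = 1.5882
  q = (12 - (2)·1.0000) / (-3) = -3.3333
Iteration 2:
  p = (5 - (-3.1)·-3.3333) / (5.1) = -1.0457
  q = (12 - (2)·1.5882) / (-3) = -2.9412

(-1.0457, -2.9412)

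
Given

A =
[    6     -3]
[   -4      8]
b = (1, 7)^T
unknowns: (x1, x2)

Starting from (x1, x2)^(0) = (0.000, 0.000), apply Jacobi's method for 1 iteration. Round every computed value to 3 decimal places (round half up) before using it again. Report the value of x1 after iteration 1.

Iteration 1:
  x1 = (1 - (-3)·0.000) / (6) = 0.167
  x2 = (7 - (-4)·0.000) / (8) = 0.875

0.167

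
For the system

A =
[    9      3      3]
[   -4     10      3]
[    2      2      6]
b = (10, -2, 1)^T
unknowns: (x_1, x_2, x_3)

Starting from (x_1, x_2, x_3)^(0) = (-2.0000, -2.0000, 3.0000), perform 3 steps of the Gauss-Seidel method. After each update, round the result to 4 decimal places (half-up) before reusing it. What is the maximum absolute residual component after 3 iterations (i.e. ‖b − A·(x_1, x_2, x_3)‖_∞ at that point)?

0.3560

Iteration 1:
  x_1 = (10 - (3)·-2.0000 - (3)·3.0000) / (9) = 0.7778
  x_2 = (-2 - (-4)·0.7778 - (3)·3.0000) / (10) = -0.7889
  x_3 = (1 - (2)·0.7778 - (2)·-0.7889) / (6) = 0.1704
Iteration 2:
  x_1 = (10 - (3)·-0.7889 - (3)·0.1704) / (9) = 1.3173
  x_2 = (-2 - (-4)·1.3173 - (3)·0.1704) / (10) = 0.2758
  x_3 = (1 - (2)·1.3173 - (2)·0.2758) / (6) = -0.3644
Iteration 3:
  x_1 = (10 - (3)·0.2758 - (3)·-0.3644) / (9) = 1.1406
  x_2 = (-2 - (-4)·1.1406 - (3)·-0.3644) / (10) = 0.3656
  x_3 = (1 - (2)·1.1406 - (2)·0.3656) / (6) = -0.3354
Residual b − A·x = (-0.3560, -0.0874, 0.0000); ∞-norm = 0.3560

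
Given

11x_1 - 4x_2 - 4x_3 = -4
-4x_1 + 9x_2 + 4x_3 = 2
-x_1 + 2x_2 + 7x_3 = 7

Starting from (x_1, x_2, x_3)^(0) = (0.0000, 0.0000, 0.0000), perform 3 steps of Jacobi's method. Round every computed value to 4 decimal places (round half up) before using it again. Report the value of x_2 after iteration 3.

Iteration 1:
  x_1 = (-4 - (-4)·0.0000 - (-4)·0.0000) / (11) = -0.3636
  x_2 = (2 - (-4)·0.0000 - (4)·0.0000) / (9) = 0.2222
  x_3 = (7 - (-1)·0.0000 - (2)·0.0000) / (7) = 1.0000
Iteration 2:
  x_1 = (-4 - (-4)·0.2222 - (-4)·1.0000) / (11) = 0.0808
  x_2 = (2 - (-4)·-0.3636 - (4)·1.0000) / (9) = -0.3838
  x_3 = (7 - (-1)·-0.3636 - (2)·0.2222) / (7) = 0.8846
Iteration 3:
  x_1 = (-4 - (-4)·-0.3838 - (-4)·0.8846) / (11) = -0.1815
  x_2 = (2 - (-4)·0.0808 - (4)·0.8846) / (9) = -0.1350
  x_3 = (7 - (-1)·0.0808 - (2)·-0.3838) / (7) = 1.1212

-0.1350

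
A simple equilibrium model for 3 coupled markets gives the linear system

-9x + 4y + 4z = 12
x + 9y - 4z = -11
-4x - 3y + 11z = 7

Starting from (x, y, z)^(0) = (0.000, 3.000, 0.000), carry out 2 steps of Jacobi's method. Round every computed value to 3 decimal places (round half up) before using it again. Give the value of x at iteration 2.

Iteration 1:
  x = (12 - (4)·3.000 - (4)·0.000) / (-9) = 0.000
  y = (-11 - (1)·0.000 - (-4)·0.000) / (9) = -1.222
  z = (7 - (-4)·0.000 - (-3)·3.000) / (11) = 1.455
Iteration 2:
  x = (12 - (4)·-1.222 - (4)·1.455) / (-9) = -1.230
  y = (-11 - (1)·0.000 - (-4)·1.455) / (9) = -0.576
  z = (7 - (-4)·0.000 - (-3)·-1.222) / (11) = 0.303

-1.230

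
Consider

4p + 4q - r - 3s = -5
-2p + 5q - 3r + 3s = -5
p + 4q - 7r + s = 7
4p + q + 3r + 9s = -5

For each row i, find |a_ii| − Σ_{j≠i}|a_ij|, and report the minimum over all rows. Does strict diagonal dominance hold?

-4

row 1: |4| − (4+1+3) = -4
row 2: |5| − (2+3+3) = -3
row 3: |-7| − (1+4+1) = 1
row 4: |9| − (4+1+3) = 1
minimum over rows = -4 → not strictly diagonally dominant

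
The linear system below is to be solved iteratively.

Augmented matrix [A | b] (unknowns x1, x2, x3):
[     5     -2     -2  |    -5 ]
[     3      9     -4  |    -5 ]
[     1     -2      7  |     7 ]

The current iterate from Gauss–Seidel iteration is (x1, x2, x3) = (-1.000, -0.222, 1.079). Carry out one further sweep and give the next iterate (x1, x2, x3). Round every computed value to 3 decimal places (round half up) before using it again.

One sweep:
  x1 = (-5 - (-2)·-0.222 - (-2)·1.079) / (5) = -0.657
  x2 = (-5 - (3)·-0.657 - (-4)·1.079) / (9) = 0.143
  x3 = (7 - (1)·-0.657 - (-2)·0.143) / (7) = 1.135

(-0.657, 0.143, 1.135)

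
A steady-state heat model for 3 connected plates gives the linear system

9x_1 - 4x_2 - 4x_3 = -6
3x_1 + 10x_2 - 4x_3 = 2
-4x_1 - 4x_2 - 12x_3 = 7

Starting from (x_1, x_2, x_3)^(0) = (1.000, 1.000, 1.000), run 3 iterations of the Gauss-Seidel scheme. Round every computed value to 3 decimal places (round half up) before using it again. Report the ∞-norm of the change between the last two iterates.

0.186

Iteration 1:
  x_1 = (-6 - (-4)·1.000 - (-4)·1.000) / (9) = 0.222
  x_2 = (2 - (3)·0.222 - (-4)·1.000) / (10) = 0.533
  x_3 = (7 - (-4)·0.222 - (-4)·0.533) / (-12) = -0.835
Iteration 2:
  x_1 = (-6 - (-4)·0.533 - (-4)·-0.835) / (9) = -0.801
  x_2 = (2 - (3)·-0.801 - (-4)·-0.835) / (10) = 0.106
  x_3 = (7 - (-4)·-0.801 - (-4)·0.106) / (-12) = -0.352
Iteration 3:
  x_1 = (-6 - (-4)·0.106 - (-4)·-0.352) / (9) = -0.776
  x_2 = (2 - (3)·-0.776 - (-4)·-0.352) / (10) = 0.292
  x_3 = (7 - (-4)·-0.776 - (-4)·0.292) / (-12) = -0.422
Change: (0.025, 0.186, -0.070) → max |·| = 0.186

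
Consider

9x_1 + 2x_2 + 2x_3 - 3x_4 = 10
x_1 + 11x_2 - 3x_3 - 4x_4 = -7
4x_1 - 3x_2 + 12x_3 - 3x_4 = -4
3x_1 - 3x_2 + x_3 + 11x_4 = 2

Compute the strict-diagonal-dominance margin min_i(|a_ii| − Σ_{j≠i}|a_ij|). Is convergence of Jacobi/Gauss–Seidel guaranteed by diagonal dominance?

2

row 1: |9| − (2+2+3) = 2
row 2: |11| − (1+3+4) = 3
row 3: |12| − (4+3+3) = 2
row 4: |11| − (3+3+1) = 4
minimum over rows = 2 → strictly diagonally dominant (convergence guaranteed)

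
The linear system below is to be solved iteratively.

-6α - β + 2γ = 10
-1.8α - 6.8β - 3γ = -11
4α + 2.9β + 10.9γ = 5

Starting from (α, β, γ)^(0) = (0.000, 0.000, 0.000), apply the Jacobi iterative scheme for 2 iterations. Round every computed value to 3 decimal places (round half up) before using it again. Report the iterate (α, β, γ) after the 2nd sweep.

(-1.783, 1.856, 0.640)

Iteration 1:
  α = (10 - (-1)·0.000 - (2)·0.000) / (-6) = -1.667
  β = (-11 - (-1.8)·0.000 - (-3)·0.000) / (-6.8) = 1.618
  γ = (5 - (4)·0.000 - (2.9)·0.000) / (10.9) = 0.459
Iteration 2:
  α = (10 - (-1)·1.618 - (2)·0.459) / (-6) = -1.783
  β = (-11 - (-1.8)·-1.667 - (-3)·0.459) / (-6.8) = 1.856
  γ = (5 - (4)·-1.667 - (2.9)·1.618) / (10.9) = 0.640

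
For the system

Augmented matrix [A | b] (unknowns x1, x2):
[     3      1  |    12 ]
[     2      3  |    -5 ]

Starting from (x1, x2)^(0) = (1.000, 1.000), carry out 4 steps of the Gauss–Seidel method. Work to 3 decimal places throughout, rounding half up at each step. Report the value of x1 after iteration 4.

5.833

Iteration 1:
  x1 = (12 - (1)·1.000) / (3) = 3.667
  x2 = (-5 - (2)·3.667) / (3) = -4.111
Iteration 2:
  x1 = (12 - (1)·-4.111) / (3) = 5.370
  x2 = (-5 - (2)·5.370) / (3) = -5.247
Iteration 3:
  x1 = (12 - (1)·-5.247) / (3) = 5.749
  x2 = (-5 - (2)·5.749) / (3) = -5.499
Iteration 4:
  x1 = (12 - (1)·-5.499) / (3) = 5.833
  x2 = (-5 - (2)·5.833) / (3) = -5.555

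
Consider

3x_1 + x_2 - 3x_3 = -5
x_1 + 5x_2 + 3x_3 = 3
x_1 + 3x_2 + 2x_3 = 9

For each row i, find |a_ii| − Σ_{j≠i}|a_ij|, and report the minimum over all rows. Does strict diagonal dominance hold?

row 1: |3| − (1+3) = -1
row 2: |5| − (1+3) = 1
row 3: |2| − (1+3) = -2
minimum over rows = -2 → not strictly diagonally dominant

-2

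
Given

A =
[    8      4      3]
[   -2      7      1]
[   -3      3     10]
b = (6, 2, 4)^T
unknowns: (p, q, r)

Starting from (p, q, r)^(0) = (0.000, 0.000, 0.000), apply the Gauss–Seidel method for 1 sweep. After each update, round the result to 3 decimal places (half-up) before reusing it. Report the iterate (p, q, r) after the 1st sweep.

Iteration 1:
  p = (6 - (4)·0.000 - (3)·0.000) / (8) = 0.750
  q = (2 - (-2)·0.750 - (1)·0.000) / (7) = 0.500
  r = (4 - (-3)·0.750 - (3)·0.500) / (10) = 0.475

(0.750, 0.500, 0.475)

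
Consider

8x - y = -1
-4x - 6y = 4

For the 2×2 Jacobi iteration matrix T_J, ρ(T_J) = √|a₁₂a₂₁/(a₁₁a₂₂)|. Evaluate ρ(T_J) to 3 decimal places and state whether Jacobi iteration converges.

0.289

a₁₂a₂₁/(a₁₁a₂₂) = (-1)·(-4) / ((8)·(-6)) = -0.083333
ρ = √|-0.083333| = √0.083333 = 0.289
ρ < 1, so Jacobi converges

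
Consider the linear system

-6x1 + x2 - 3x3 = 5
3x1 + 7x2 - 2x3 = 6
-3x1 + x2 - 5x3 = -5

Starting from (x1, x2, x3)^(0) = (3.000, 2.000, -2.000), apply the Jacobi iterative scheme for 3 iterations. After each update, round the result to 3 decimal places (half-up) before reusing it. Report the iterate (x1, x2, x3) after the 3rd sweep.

(-0.995, 1.343, 1.586)

Iteration 1:
  x1 = (5 - (1)·2.000 - (-3)·-2.000) / (-6) = 0.500
  x2 = (6 - (3)·3.000 - (-2)·-2.000) / (7) = -1.000
  x3 = (-5 - (-3)·3.000 - (1)·2.000) / (-5) = -0.400
Iteration 2:
  x1 = (5 - (1)·-1.000 - (-3)·-0.400) / (-6) = -0.800
  x2 = (6 - (3)·0.500 - (-2)·-0.400) / (7) = 0.529
  x3 = (-5 - (-3)·0.500 - (1)·-1.000) / (-5) = 0.500
Iteration 3:
  x1 = (5 - (1)·0.529 - (-3)·0.500) / (-6) = -0.995
  x2 = (6 - (3)·-0.800 - (-2)·0.500) / (7) = 1.343
  x3 = (-5 - (-3)·-0.800 - (1)·0.529) / (-5) = 1.586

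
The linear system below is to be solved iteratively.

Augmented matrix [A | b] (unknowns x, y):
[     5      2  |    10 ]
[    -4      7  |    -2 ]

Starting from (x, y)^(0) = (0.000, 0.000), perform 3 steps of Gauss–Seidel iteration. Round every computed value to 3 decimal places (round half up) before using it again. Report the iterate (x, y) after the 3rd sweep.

Iteration 1:
  x = (10 - (2)·0.000) / (5) = 2.000
  y = (-2 - (-4)·2.000) / (7) = 0.857
Iteration 2:
  x = (10 - (2)·0.857) / (5) = 1.657
  y = (-2 - (-4)·1.657) / (7) = 0.661
Iteration 3:
  x = (10 - (2)·0.661) / (5) = 1.736
  y = (-2 - (-4)·1.736) / (7) = 0.706

(1.736, 0.706)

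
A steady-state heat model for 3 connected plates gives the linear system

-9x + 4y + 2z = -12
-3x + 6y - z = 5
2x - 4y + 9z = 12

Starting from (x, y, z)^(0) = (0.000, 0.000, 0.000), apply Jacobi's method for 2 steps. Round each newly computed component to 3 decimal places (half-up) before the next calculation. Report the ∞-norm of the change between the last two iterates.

Iteration 1:
  x = (-12 - (4)·0.000 - (2)·0.000) / (-9) = 1.333
  y = (5 - (-3)·0.000 - (-1)·0.000) / (6) = 0.833
  z = (12 - (2)·0.000 - (-4)·0.000) / (9) = 1.333
Iteration 2:
  x = (-12 - (4)·0.833 - (2)·1.333) / (-9) = 2.000
  y = (5 - (-3)·1.333 - (-1)·1.333) / (6) = 1.722
  z = (12 - (2)·1.333 - (-4)·0.833) / (9) = 1.407
Change: (0.667, 0.889, 0.074) → max |·| = 0.889

0.889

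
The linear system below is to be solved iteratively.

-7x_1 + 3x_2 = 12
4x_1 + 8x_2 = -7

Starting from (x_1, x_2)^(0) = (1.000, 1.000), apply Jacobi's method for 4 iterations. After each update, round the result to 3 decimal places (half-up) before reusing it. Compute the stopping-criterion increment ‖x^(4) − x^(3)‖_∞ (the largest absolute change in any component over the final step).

0.245

Iteration 1:
  x_1 = (12 - (3)·1.000) / (-7) = -1.286
  x_2 = (-7 - (4)·1.000) / (8) = -1.375
Iteration 2:
  x_1 = (12 - (3)·-1.375) / (-7) = -2.304
  x_2 = (-7 - (4)·-1.286) / (8) = -0.232
Iteration 3:
  x_1 = (12 - (3)·-0.232) / (-7) = -1.814
  x_2 = (-7 - (4)·-2.304) / (8) = 0.277
Iteration 4:
  x_1 = (12 - (3)·0.277) / (-7) = -1.596
  x_2 = (-7 - (4)·-1.814) / (8) = 0.032
Change: (0.218, -0.245) → max |·| = 0.245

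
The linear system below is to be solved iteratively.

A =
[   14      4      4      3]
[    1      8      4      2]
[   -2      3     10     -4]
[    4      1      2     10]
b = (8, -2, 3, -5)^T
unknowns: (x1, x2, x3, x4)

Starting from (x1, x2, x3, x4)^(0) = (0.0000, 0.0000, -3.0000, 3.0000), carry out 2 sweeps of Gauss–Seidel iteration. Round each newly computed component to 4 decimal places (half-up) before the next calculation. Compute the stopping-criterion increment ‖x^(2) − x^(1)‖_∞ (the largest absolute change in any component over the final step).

1.4196

Iteration 1:
  x1 = (8 - (4)·0.0000 - (4)·-3.0000 - (3)·3.0000) / (14) = 0.7857
  x2 = (-2 - (1)·0.7857 - (4)·-3.0000 - (2)·3.0000) / (8) = 0.4018
  x3 = (3 - (-2)·0.7857 - (3)·0.4018 - (-4)·3.0000) / (10) = 1.5366
  x4 = (-5 - (4)·0.7857 - (1)·0.4018 - (2)·1.5366) / (10) = -1.1618
Iteration 2:
  x1 = (8 - (4)·0.4018 - (4)·1.5366 - (3)·-1.1618) / (14) = 0.2666
  x2 = (-2 - (1)·0.2666 - (4)·1.5366 - (2)·-1.1618) / (8) = -0.7612
  x3 = (3 - (-2)·0.2666 - (3)·-0.7612 - (-4)·-1.1618) / (10) = 0.1170
  x4 = (-5 - (4)·0.2666 - (1)·-0.7612 - (2)·0.1170) / (10) = -0.5539
Change: (-0.5191, -1.1630, -1.4196, 0.6079) → max |·| = 1.4196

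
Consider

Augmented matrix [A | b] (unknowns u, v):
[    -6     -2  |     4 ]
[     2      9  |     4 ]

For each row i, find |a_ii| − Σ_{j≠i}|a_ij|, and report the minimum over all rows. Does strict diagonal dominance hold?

row 1: |-6| − (2) = 4
row 2: |9| − (2) = 7
minimum over rows = 4 → strictly diagonally dominant (convergence guaranteed)

4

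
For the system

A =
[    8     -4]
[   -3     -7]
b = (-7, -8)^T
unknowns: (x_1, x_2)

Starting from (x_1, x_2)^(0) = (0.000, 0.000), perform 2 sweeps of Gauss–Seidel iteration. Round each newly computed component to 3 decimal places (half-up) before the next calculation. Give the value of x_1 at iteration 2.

Iteration 1:
  x_1 = (-7 - (-4)·0.000) / (8) = -0.875
  x_2 = (-8 - (-3)·-0.875) / (-7) = 1.518
Iteration 2:
  x_1 = (-7 - (-4)·1.518) / (8) = -0.116
  x_2 = (-8 - (-3)·-0.116) / (-7) = 1.193

-0.116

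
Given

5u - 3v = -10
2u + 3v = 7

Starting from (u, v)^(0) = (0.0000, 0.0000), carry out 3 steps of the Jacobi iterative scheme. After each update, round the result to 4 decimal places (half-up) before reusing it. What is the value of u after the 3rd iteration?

0.2000

Iteration 1:
  u = (-10 - (-3)·0.0000) / (5) = -2.0000
  v = (7 - (2)·0.0000) / (3) = 2.3333
Iteration 2:
  u = (-10 - (-3)·2.3333) / (5) = -0.6000
  v = (7 - (2)·-2.0000) / (3) = 3.6667
Iteration 3:
  u = (-10 - (-3)·3.6667) / (5) = 0.2000
  v = (7 - (2)·-0.6000) / (3) = 2.7333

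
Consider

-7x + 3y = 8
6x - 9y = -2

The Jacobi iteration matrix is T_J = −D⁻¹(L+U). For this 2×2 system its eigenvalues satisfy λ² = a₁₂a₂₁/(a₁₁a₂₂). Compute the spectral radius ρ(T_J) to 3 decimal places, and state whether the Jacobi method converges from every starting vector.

0.535

a₁₂a₂₁/(a₁₁a₂₂) = (3)·(6) / ((-7)·(-9)) = 0.285714
ρ = √|0.285714| = √0.285714 = 0.535
ρ < 1, so Jacobi converges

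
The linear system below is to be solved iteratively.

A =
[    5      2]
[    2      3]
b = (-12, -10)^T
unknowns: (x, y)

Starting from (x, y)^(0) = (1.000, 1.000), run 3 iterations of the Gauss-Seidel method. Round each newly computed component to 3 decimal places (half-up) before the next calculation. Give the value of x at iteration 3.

-1.550

Iteration 1:
  x = (-12 - (2)·1.000) / (5) = -2.800
  y = (-10 - (2)·-2.800) / (3) = -1.467
Iteration 2:
  x = (-12 - (2)·-1.467) / (5) = -1.813
  y = (-10 - (2)·-1.813) / (3) = -2.125
Iteration 3:
  x = (-12 - (2)·-2.125) / (5) = -1.550
  y = (-10 - (2)·-1.550) / (3) = -2.300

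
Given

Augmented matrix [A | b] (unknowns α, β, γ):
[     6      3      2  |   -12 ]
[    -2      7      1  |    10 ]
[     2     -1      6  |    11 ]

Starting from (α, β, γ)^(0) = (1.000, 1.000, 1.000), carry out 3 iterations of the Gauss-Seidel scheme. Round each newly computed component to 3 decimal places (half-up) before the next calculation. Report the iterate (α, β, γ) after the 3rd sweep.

(-3.026, 0.148, 2.867)

Iteration 1:
  α = (-12 - (3)·1.000 - (2)·1.000) / (6) = -2.833
  β = (10 - (-2)·-2.833 - (1)·1.000) / (7) = 0.476
  γ = (11 - (2)·-2.833 - (-1)·0.476) / (6) = 2.857
Iteration 2:
  α = (-12 - (3)·0.476 - (2)·2.857) / (6) = -3.190
  β = (10 - (-2)·-3.190 - (1)·2.857) / (7) = 0.109
  γ = (11 - (2)·-3.190 - (-1)·0.109) / (6) = 2.915
Iteration 3:
  α = (-12 - (3)·0.109 - (2)·2.915) / (6) = -3.026
  β = (10 - (-2)·-3.026 - (1)·2.915) / (7) = 0.148
  γ = (11 - (2)·-3.026 - (-1)·0.148) / (6) = 2.867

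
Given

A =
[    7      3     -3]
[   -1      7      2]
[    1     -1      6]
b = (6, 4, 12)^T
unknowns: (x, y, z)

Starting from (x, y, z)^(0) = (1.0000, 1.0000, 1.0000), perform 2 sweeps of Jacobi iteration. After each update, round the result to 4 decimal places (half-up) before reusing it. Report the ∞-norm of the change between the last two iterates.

0.6735

Iteration 1:
  x = (6 - (3)·1.0000 - (-3)·1.0000) / (7) = 0.8571
  y = (4 - (-1)·1.0000 - (2)·1.0000) / (7) = 0.4286
  z = (12 - (1)·1.0000 - (-1)·1.0000) / (6) = 2.0000
Iteration 2:
  x = (6 - (3)·0.4286 - (-3)·2.0000) / (7) = 1.5306
  y = (4 - (-1)·0.8571 - (2)·2.0000) / (7) = 0.1224
  z = (12 - (1)·0.8571 - (-1)·0.4286) / (6) = 1.9286
Change: (0.6735, -0.3062, -0.0714) → max |·| = 0.6735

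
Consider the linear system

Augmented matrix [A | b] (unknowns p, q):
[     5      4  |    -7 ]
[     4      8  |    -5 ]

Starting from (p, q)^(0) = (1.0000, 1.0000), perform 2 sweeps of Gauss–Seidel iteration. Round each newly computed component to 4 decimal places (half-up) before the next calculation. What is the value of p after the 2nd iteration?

Iteration 1:
  p = (-7 - (4)·1.0000) / (5) = -2.2000
  q = (-5 - (4)·-2.2000) / (8) = 0.4750
Iteration 2:
  p = (-7 - (4)·0.4750) / (5) = -1.7800
  q = (-5 - (4)·-1.7800) / (8) = 0.2650

-1.7800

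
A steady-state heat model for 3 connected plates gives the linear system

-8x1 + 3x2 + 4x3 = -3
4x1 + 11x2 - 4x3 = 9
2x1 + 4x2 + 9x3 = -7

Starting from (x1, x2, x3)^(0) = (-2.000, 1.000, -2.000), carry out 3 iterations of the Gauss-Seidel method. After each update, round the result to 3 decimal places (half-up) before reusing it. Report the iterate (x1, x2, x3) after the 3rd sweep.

Iteration 1:
  x1 = (-3 - (3)·1.000 - (4)·-2.000) / (-8) = -0.250
  x2 = (9 - (4)·-0.250 - (-4)·-2.000) / (11) = 0.182
  x3 = (-7 - (2)·-0.250 - (4)·0.182) / (9) = -0.803
Iteration 2:
  x1 = (-3 - (3)·0.182 - (4)·-0.803) / (-8) = 0.042
  x2 = (9 - (4)·0.042 - (-4)·-0.803) / (11) = 0.511
  x3 = (-7 - (2)·0.042 - (4)·0.511) / (9) = -1.014
Iteration 3:
  x1 = (-3 - (3)·0.511 - (4)·-1.014) / (-8) = 0.060
  x2 = (9 - (4)·0.060 - (-4)·-1.014) / (11) = 0.428
  x3 = (-7 - (2)·0.060 - (4)·0.428) / (9) = -0.981

(0.060, 0.428, -0.981)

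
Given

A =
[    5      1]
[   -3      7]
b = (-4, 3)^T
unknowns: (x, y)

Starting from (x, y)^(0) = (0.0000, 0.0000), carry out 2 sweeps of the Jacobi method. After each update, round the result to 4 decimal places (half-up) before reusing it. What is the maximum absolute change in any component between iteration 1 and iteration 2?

Iteration 1:
  x = (-4 - (1)·0.0000) / (5) = -0.8000
  y = (3 - (-3)·0.0000) / (7) = 0.4286
Iteration 2:
  x = (-4 - (1)·0.4286) / (5) = -0.8857
  y = (3 - (-3)·-0.8000) / (7) = 0.0857
Change: (-0.0857, -0.3429) → max |·| = 0.3429

0.3429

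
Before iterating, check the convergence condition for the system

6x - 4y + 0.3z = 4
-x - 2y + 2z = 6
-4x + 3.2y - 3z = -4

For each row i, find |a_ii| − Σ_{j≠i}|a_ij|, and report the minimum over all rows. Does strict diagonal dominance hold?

row 1: |6| − (4+0.3) = 1.7
row 2: |-2| − (1+2) = -1
row 3: |-3| − (4+3.2) = -4.2
minimum over rows = -4.2 → not strictly diagonally dominant

-4.2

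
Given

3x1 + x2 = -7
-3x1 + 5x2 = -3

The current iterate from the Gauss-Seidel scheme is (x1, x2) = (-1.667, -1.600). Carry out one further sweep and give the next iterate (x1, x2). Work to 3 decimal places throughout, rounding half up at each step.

(-1.800, -1.680)

One sweep:
  x1 = (-7 - (1)·-1.600) / (3) = -1.800
  x2 = (-3 - (-3)·-1.800) / (5) = -1.680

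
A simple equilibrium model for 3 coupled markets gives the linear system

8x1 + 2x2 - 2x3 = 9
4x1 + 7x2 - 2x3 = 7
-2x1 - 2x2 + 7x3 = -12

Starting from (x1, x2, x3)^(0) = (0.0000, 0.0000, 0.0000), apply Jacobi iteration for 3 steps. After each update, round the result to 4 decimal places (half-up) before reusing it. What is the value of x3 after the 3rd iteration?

-1.6247

Iteration 1:
  x1 = (9 - (2)·0.0000 - (-2)·0.0000) / (8) = 1.1250
  x2 = (7 - (4)·0.0000 - (-2)·0.0000) / (7) = 1.0000
  x3 = (-12 - (-2)·0.0000 - (-2)·0.0000) / (7) = -1.7143
Iteration 2:
  x1 = (9 - (2)·1.0000 - (-2)·-1.7143) / (8) = 0.4464
  x2 = (7 - (4)·1.1250 - (-2)·-1.7143) / (7) = -0.1327
  x3 = (-12 - (-2)·1.1250 - (-2)·1.0000) / (7) = -1.1071
Iteration 3:
  x1 = (9 - (2)·-0.1327 - (-2)·-1.1071) / (8) = 0.8814
  x2 = (7 - (4)·0.4464 - (-2)·-1.1071) / (7) = 0.4286
  x3 = (-12 - (-2)·0.4464 - (-2)·-0.1327) / (7) = -1.6247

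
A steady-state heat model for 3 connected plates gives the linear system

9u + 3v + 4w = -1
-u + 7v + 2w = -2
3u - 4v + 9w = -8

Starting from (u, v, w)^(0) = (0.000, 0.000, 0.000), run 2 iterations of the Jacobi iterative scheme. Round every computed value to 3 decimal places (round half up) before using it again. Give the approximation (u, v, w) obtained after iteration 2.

Iteration 1:
  u = (-1 - (3)·0.000 - (4)·0.000) / (9) = -0.111
  v = (-2 - (-1)·0.000 - (2)·0.000) / (7) = -0.286
  w = (-8 - (3)·0.000 - (-4)·0.000) / (9) = -0.889
Iteration 2:
  u = (-1 - (3)·-0.286 - (4)·-0.889) / (9) = 0.379
  v = (-2 - (-1)·-0.111 - (2)·-0.889) / (7) = -0.048
  w = (-8 - (3)·-0.111 - (-4)·-0.286) / (9) = -0.979

(0.379, -0.048, -0.979)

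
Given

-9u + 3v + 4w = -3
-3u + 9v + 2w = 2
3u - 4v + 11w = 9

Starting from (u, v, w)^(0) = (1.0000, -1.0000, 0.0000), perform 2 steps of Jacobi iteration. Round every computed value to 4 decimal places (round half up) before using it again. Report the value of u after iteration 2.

0.5993

Iteration 1:
  u = (-3 - (3)·-1.0000 - (4)·0.0000) / (-9) = 0.0000
  v = (2 - (-3)·1.0000 - (2)·0.0000) / (9) = 0.5556
  w = (9 - (3)·1.0000 - (-4)·-1.0000) / (11) = 0.1818
Iteration 2:
  u = (-3 - (3)·0.5556 - (4)·0.1818) / (-9) = 0.5993
  v = (2 - (-3)·0.0000 - (2)·0.1818) / (9) = 0.1818
  w = (9 - (3)·0.0000 - (-4)·0.5556) / (11) = 1.0202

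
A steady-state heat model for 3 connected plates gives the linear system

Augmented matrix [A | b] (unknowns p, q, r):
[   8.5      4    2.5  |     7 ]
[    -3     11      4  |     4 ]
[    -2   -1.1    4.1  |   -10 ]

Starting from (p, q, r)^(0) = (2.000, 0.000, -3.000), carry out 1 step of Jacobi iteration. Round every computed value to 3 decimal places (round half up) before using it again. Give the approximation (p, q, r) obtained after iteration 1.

Iteration 1:
  p = (7 - (4)·0.000 - (2.5)·-3.000) / (8.5) = 1.706
  q = (4 - (-3)·2.000 - (4)·-3.000) / (11) = 2.000
  r = (-10 - (-2)·2.000 - (-1.1)·0.000) / (4.1) = -1.463

(1.706, 2.000, -1.463)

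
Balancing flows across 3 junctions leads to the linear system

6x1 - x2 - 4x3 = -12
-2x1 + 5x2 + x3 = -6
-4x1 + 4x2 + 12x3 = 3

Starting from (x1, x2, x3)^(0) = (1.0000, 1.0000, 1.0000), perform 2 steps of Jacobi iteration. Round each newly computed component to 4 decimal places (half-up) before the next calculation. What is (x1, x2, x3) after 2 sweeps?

(-2.0000, -1.7167, 0.1944)

Iteration 1:
  x1 = (-12 - (-1)·1.0000 - (-4)·1.0000) / (6) = -1.1667
  x2 = (-6 - (-2)·1.0000 - (1)·1.0000) / (5) = -1.0000
  x3 = (3 - (-4)·1.0000 - (4)·1.0000) / (12) = 0.2500
Iteration 2:
  x1 = (-12 - (-1)·-1.0000 - (-4)·0.2500) / (6) = -2.0000
  x2 = (-6 - (-2)·-1.1667 - (1)·0.2500) / (5) = -1.7167
  x3 = (3 - (-4)·-1.1667 - (4)·-1.0000) / (12) = 0.1944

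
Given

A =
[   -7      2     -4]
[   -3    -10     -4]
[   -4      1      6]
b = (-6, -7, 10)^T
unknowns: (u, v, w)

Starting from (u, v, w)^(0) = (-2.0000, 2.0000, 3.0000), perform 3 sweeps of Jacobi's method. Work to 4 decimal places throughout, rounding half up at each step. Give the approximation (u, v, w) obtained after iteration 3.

(0.2476, -0.1495, 2.1262)

Iteration 1:
  u = (-6 - (2)·2.0000 - (-4)·3.0000) / (-7) = -0.2857
  v = (-7 - (-3)·-2.0000 - (-4)·3.0000) / (-10) = 0.1000
  w = (10 - (-4)·-2.0000 - (1)·2.0000) / (6) = 0.0000
Iteration 2:
  u = (-6 - (2)·0.1000 - (-4)·0.0000) / (-7) = 0.8857
  v = (-7 - (-3)·-0.2857 - (-4)·0.0000) / (-10) = 0.7857
  w = (10 - (-4)·-0.2857 - (1)·0.1000) / (6) = 1.4595
Iteration 3:
  u = (-6 - (2)·0.7857 - (-4)·1.4595) / (-7) = 0.2476
  v = (-7 - (-3)·0.8857 - (-4)·1.4595) / (-10) = -0.1495
  w = (10 - (-4)·0.8857 - (1)·0.7857) / (6) = 2.1262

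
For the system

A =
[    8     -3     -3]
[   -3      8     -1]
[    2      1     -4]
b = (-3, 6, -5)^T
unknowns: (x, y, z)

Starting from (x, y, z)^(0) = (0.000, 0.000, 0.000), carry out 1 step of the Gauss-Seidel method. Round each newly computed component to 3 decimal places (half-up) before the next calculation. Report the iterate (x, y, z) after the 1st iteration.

Iteration 1:
  x = (-3 - (-3)·0.000 - (-3)·0.000) / (8) = -0.375
  y = (6 - (-3)·-0.375 - (-1)·0.000) / (8) = 0.609
  z = (-5 - (2)·-0.375 - (1)·0.609) / (-4) = 1.215

(-0.375, 0.609, 1.215)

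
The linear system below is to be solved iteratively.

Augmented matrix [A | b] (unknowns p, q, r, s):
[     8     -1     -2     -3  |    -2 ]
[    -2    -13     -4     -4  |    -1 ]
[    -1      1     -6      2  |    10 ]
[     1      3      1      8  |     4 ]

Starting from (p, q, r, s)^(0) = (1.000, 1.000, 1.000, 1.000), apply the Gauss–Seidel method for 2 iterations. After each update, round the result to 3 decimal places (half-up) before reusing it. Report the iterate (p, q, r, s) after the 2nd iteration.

Iteration 1:
  p = (-2 - (-1)·1.000 - (-2)·1.000 - (-3)·1.000) / (8) = 0.500
  q = (-1 - (-2)·0.500 - (-4)·1.000 - (-4)·1.000) / (-13) = -0.615
  r = (10 - (-1)·0.500 - (1)·-0.615 - (2)·1.000) / (-6) = -1.519
  s = (4 - (1)·0.500 - (3)·-0.615 - (1)·-1.519) / (8) = 0.858
Iteration 2:
  p = (-2 - (-1)·-0.615 - (-2)·-1.519 - (-3)·0.858) / (8) = -0.385
  q = (-1 - (-2)·-0.385 - (-4)·-1.519 - (-4)·0.858) / (-13) = 0.340
  r = (10 - (-1)·-0.385 - (1)·0.340 - (2)·0.858) / (-6) = -1.260
  s = (4 - (1)·-0.385 - (3)·0.340 - (1)·-1.260) / (8) = 0.578

(-0.385, 0.340, -1.260, 0.578)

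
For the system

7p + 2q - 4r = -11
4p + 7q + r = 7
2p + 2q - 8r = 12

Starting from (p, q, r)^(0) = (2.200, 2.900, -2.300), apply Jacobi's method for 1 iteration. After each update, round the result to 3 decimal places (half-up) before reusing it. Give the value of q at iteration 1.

0.071

Iteration 1:
  p = (-11 - (2)·2.900 - (-4)·-2.300) / (7) = -3.714
  q = (7 - (4)·2.200 - (1)·-2.300) / (7) = 0.071
  r = (12 - (2)·2.200 - (2)·2.900) / (-8) = -0.225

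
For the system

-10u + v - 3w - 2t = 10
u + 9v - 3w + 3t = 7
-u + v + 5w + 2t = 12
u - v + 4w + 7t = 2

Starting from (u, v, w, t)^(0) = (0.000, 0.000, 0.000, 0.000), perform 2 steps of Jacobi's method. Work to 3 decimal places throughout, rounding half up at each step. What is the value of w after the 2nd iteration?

Iteration 1:
  u = (10 - (1)·0.000 - (-3)·0.000 - (-2)·0.000) / (-10) = -1.000
  v = (7 - (1)·0.000 - (-3)·0.000 - (3)·0.000) / (9) = 0.778
  w = (12 - (-1)·0.000 - (1)·0.000 - (2)·0.000) / (5) = 2.400
  t = (2 - (1)·0.000 - (-1)·0.000 - (4)·0.000) / (7) = 0.286
Iteration 2:
  u = (10 - (1)·0.778 - (-3)·2.400 - (-2)·0.286) / (-10) = -1.699
  v = (7 - (1)·-1.000 - (-3)·2.400 - (3)·0.286) / (9) = 1.594
  w = (12 - (-1)·-1.000 - (1)·0.778 - (2)·0.286) / (5) = 1.930
  t = (2 - (1)·-1.000 - (-1)·0.778 - (4)·2.400) / (7) = -0.832

1.930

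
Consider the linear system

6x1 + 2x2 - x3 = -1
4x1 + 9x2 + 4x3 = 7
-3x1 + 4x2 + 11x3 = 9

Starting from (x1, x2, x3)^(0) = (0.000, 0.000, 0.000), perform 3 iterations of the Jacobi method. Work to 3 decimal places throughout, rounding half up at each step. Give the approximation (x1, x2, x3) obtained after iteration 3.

(-0.248, 0.689, 0.562)

Iteration 1:
  x1 = (-1 - (2)·0.000 - (-1)·0.000) / (6) = -0.167
  x2 = (7 - (4)·0.000 - (4)·0.000) / (9) = 0.778
  x3 = (9 - (-3)·0.000 - (4)·0.000) / (11) = 0.818
Iteration 2:
  x1 = (-1 - (2)·0.778 - (-1)·0.818) / (6) = -0.290
  x2 = (7 - (4)·-0.167 - (4)·0.818) / (9) = 0.488
  x3 = (9 - (-3)·-0.167 - (4)·0.778) / (11) = 0.490
Iteration 3:
  x1 = (-1 - (2)·0.488 - (-1)·0.490) / (6) = -0.248
  x2 = (7 - (4)·-0.290 - (4)·0.490) / (9) = 0.689
  x3 = (9 - (-3)·-0.290 - (4)·0.488) / (11) = 0.562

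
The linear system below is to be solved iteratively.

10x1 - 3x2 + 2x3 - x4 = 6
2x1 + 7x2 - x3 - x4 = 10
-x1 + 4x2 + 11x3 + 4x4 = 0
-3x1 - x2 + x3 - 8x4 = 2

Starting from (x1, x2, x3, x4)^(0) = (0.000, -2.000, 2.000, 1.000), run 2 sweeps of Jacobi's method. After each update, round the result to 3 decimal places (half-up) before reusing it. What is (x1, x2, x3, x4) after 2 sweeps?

Iteration 1:
  x1 = (6 - (-3)·-2.000 - (2)·2.000 - (-1)·1.000) / (10) = -0.300
  x2 = (10 - (2)·0.000 - (-1)·2.000 - (-1)·1.000) / (7) = 1.857
  x3 = (0 - (-1)·0.000 - (4)·-2.000 - (4)·1.000) / (11) = 0.364
  x4 = (2 - (-3)·0.000 - (-1)·-2.000 - (1)·2.000) / (-8) = 0.250
Iteration 2:
  x1 = (6 - (-3)·1.857 - (2)·0.364 - (-1)·0.250) / (10) = 1.109
  x2 = (10 - (2)·-0.300 - (-1)·0.364 - (-1)·0.250) / (7) = 1.602
  x3 = (0 - (-1)·-0.300 - (4)·1.857 - (4)·0.250) / (11) = -0.793
  x4 = (2 - (-3)·-0.300 - (-1)·1.857 - (1)·0.364) / (-8) = -0.324

(1.109, 1.602, -0.793, -0.324)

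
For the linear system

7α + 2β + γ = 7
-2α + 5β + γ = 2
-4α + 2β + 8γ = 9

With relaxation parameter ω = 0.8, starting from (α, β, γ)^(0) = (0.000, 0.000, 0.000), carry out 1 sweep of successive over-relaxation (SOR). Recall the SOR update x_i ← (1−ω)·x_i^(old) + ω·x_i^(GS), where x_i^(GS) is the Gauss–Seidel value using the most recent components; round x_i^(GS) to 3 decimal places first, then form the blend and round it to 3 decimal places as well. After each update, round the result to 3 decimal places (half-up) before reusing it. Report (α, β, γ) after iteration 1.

Iteration 1:
  α: GS value = (7 - (2)·0.000 - (1)·0.000) / (7) = 1.000;  α ← (1−ω)·0.000 + ω·1.000 = 0.800
  β: GS value = (2 - (-2)·0.800 - (1)·0.000) / (5) = 0.720;  β ← (1−ω)·0.000 + ω·0.720 = 0.576
  γ: GS value = (9 - (-4)·0.800 - (2)·0.576) / (8) = 1.381;  γ ← (1−ω)·0.000 + ω·1.381 = 1.105

(0.800, 0.576, 1.105)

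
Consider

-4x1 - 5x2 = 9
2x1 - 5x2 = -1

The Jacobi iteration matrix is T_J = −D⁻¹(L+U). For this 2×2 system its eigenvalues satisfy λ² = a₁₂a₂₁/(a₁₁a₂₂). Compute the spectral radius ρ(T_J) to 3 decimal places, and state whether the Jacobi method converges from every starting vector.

a₁₂a₂₁/(a₁₁a₂₂) = (-5)·(2) / ((-4)·(-5)) = -0.500000
ρ = √|-0.500000| = √0.500000 = 0.707
ρ < 1, so Jacobi converges

0.707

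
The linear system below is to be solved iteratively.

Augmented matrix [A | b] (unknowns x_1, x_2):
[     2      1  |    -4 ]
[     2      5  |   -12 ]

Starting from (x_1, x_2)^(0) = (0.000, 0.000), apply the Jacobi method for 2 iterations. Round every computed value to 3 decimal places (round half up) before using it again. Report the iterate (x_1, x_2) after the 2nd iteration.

(-0.800, -1.600)

Iteration 1:
  x_1 = (-4 - (1)·0.000) / (2) = -2.000
  x_2 = (-12 - (2)·0.000) / (5) = -2.400
Iteration 2:
  x_1 = (-4 - (1)·-2.400) / (2) = -0.800
  x_2 = (-12 - (2)·-2.000) / (5) = -1.600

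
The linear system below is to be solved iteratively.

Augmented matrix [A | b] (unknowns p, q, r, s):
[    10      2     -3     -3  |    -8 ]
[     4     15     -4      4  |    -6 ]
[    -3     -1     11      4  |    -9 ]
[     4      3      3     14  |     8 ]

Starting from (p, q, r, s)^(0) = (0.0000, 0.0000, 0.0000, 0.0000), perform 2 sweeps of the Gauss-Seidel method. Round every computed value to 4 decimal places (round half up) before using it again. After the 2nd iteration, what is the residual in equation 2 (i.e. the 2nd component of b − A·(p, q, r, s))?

-2.5291

Iteration 1:
  p = (-8 - (2)·0.0000 - (-3)·0.0000 - (-3)·0.0000) / (10) = -0.8000
  q = (-6 - (4)·-0.8000 - (-4)·0.0000 - (4)·0.0000) / (15) = -0.1867
  r = (-9 - (-3)·-0.8000 - (-1)·-0.1867 - (4)·0.0000) / (11) = -1.0533
  s = (8 - (4)·-0.8000 - (3)·-0.1867 - (3)·-1.0533) / (14) = 1.0657
Iteration 2:
  p = (-8 - (2)·-0.1867 - (-3)·-1.0533 - (-3)·1.0657) / (10) = -0.7589
  q = (-6 - (4)·-0.7589 - (-4)·-1.0533 - (4)·1.0657) / (15) = -0.7627
  r = (-9 - (-3)·-0.7589 - (-1)·-0.7627 - (4)·1.0657) / (11) = -1.4820
  s = (8 - (4)·-0.7589 - (3)·-0.7627 - (3)·-1.4820) / (14) = 1.2693
Residual b − A·x = (0.4763, -2.5291, -0.8146, -0.0005)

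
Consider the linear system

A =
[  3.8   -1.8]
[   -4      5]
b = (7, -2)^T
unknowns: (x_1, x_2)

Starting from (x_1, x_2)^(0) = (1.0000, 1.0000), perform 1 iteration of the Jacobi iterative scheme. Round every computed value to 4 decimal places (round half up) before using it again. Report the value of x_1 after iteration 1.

2.3158

Iteration 1:
  x_1 = (7 - (-1.8)·1.0000) / (3.8) = 2.3158
  x_2 = (-2 - (-4)·1.0000) / (5) = 0.4000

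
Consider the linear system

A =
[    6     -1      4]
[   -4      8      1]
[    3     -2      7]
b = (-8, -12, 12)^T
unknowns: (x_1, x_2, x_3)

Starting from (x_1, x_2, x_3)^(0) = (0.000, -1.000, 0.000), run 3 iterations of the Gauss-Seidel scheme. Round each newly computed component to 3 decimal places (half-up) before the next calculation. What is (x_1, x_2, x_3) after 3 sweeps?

(-3.216, -3.363, 2.132)

Iteration 1:
  x_1 = (-8 - (-1)·-1.000 - (4)·0.000) / (6) = -1.500
  x_2 = (-12 - (-4)·-1.500 - (1)·0.000) / (8) = -2.250
  x_3 = (12 - (3)·-1.500 - (-2)·-2.250) / (7) = 1.714
Iteration 2:
  x_1 = (-8 - (-1)·-2.250 - (4)·1.714) / (6) = -2.851
  x_2 = (-12 - (-4)·-2.851 - (1)·1.714) / (8) = -3.140
  x_3 = (12 - (3)·-2.851 - (-2)·-3.140) / (7) = 2.039
Iteration 3:
  x_1 = (-8 - (-1)·-3.140 - (4)·2.039) / (6) = -3.216
  x_2 = (-12 - (-4)·-3.216 - (1)·2.039) / (8) = -3.363
  x_3 = (12 - (3)·-3.216 - (-2)·-3.363) / (7) = 2.132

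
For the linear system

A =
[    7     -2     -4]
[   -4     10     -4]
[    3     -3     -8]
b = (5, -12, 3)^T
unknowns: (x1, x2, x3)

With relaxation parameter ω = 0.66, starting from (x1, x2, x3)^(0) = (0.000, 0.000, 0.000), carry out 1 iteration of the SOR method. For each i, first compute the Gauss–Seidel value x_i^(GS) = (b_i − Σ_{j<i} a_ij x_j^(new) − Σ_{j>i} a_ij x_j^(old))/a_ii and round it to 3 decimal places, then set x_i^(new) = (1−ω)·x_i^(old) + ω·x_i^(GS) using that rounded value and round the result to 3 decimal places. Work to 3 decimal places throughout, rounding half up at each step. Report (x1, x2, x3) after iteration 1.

Iteration 1:
  x1: GS value = (5 - (-2)·0.000 - (-4)·0.000) / (7) = 0.714;  x1 ← (1−ω)·0.000 + ω·0.714 = 0.471
  x2: GS value = (-12 - (-4)·0.471 - (-4)·0.000) / (10) = -1.012;  x2 ← (1−ω)·0.000 + ω·-1.012 = -0.668
  x3: GS value = (3 - (3)·0.471 - (-3)·-0.668) / (-8) = 0.052;  x3 ← (1−ω)·0.000 + ω·0.052 = 0.034

(0.471, -0.668, 0.034)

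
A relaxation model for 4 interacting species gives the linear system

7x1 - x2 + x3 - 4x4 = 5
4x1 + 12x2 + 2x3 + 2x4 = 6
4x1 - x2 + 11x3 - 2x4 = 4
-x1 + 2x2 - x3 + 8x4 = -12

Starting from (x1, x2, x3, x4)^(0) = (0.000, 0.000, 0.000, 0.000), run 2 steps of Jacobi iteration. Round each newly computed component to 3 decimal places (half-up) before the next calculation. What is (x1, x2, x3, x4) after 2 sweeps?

Iteration 1:
  x1 = (5 - (-1)·0.000 - (1)·0.000 - (-4)·0.000) / (7) = 0.714
  x2 = (6 - (4)·0.000 - (2)·0.000 - (2)·0.000) / (12) = 0.500
  x3 = (4 - (4)·0.000 - (-1)·0.000 - (-2)·0.000) / (11) = 0.364
  x4 = (-12 - (-1)·0.000 - (2)·0.000 - (-1)·0.000) / (8) = -1.500
Iteration 2:
  x1 = (5 - (-1)·0.500 - (1)·0.364 - (-4)·-1.500) / (7) = -0.123
  x2 = (6 - (4)·0.714 - (2)·0.364 - (2)·-1.500) / (12) = 0.451
  x3 = (4 - (4)·0.714 - (-1)·0.500 - (-2)·-1.500) / (11) = -0.123
  x4 = (-12 - (-1)·0.714 - (2)·0.500 - (-1)·0.364) / (8) = -1.490

(-0.123, 0.451, -0.123, -1.490)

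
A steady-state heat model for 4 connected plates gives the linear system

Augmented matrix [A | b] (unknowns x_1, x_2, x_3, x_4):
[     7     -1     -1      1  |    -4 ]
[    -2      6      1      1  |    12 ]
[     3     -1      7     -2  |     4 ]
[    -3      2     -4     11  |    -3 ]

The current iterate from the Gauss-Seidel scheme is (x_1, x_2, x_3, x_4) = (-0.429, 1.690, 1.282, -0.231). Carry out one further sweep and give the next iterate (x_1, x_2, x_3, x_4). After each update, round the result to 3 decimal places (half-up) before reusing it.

(-0.114, 1.787, 0.810, -0.334)

One sweep:
  x_1 = (-4 - (-1)·1.690 - (-1)·1.282 - (1)·-0.231) / (7) = -0.114
  x_2 = (12 - (-2)·-0.114 - (1)·1.282 - (1)·-0.231) / (6) = 1.787
  x_3 = (4 - (3)·-0.114 - (-1)·1.787 - (-2)·-0.231) / (7) = 0.810
  x_4 = (-3 - (-3)·-0.114 - (2)·1.787 - (-4)·0.810) / (11) = -0.334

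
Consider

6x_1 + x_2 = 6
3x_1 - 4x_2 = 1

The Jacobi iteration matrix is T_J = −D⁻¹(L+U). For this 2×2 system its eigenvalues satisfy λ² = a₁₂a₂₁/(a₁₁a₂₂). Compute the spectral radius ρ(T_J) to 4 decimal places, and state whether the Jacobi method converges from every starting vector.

0.3536

a₁₂a₂₁/(a₁₁a₂₂) = (1)·(3) / ((6)·(-4)) = -0.125000
ρ = √|-0.125000| = √0.125000 = 0.3536
ρ < 1, so Jacobi converges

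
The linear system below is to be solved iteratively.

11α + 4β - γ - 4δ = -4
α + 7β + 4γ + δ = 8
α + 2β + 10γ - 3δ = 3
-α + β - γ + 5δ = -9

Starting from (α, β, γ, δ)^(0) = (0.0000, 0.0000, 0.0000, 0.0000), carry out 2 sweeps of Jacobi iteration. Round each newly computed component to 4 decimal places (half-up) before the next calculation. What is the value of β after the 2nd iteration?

Iteration 1:
  α = (-4 - (4)·0.0000 - (-1)·0.0000 - (-4)·0.0000) / (11) = -0.3636
  β = (8 - (1)·0.0000 - (4)·0.0000 - (1)·0.0000) / (7) = 1.1429
  γ = (3 - (1)·0.0000 - (2)·0.0000 - (-3)·0.0000) / (10) = 0.3000
  δ = (-9 - (-1)·0.0000 - (1)·0.0000 - (-1)·0.0000) / (5) = -1.8000
Iteration 2:
  α = (-4 - (4)·1.1429 - (-1)·0.3000 - (-4)·-1.8000) / (11) = -1.4065
  β = (8 - (1)·-0.3636 - (4)·0.3000 - (1)·-1.8000) / (7) = 1.2805
  γ = (3 - (1)·-0.3636 - (2)·1.1429 - (-3)·-1.8000) / (10) = -0.4322
  δ = (-9 - (-1)·-0.3636 - (1)·1.1429 - (-1)·0.3000) / (5) = -2.0413

1.2805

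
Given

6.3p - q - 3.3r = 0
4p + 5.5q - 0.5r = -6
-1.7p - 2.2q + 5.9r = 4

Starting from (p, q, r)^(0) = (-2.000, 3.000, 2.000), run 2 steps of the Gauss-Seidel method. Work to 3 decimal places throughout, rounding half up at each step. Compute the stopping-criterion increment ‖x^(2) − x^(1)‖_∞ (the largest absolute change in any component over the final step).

Iteration 1:
  p = (0 - (-1)·3.000 - (-3.3)·2.000) / (6.3) = 1.524
  q = (-6 - (4)·1.524 - (-0.5)·2.000) / (5.5) = -2.017
  r = (4 - (-1.7)·1.524 - (-2.2)·-2.017) / (5.9) = 0.365
Iteration 2:
  p = (0 - (-1)·-2.017 - (-3.3)·0.365) / (6.3) = -0.129
  q = (-6 - (4)·-0.129 - (-0.5)·0.365) / (5.5) = -0.964
  r = (4 - (-1.7)·-0.129 - (-2.2)·-0.964) / (5.9) = 0.281
Change: (-1.653, 1.053, -0.084) → max |·| = 1.653

1.653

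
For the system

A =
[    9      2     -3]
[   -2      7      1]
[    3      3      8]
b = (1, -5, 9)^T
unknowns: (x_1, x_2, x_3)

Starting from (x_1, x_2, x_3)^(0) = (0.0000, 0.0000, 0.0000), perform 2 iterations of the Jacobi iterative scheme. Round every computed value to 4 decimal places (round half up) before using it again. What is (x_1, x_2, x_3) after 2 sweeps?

Iteration 1:
  x_1 = (1 - (2)·0.0000 - (-3)·0.0000) / (9) = 0.1111
  x_2 = (-5 - (-2)·0.0000 - (1)·0.0000) / (7) = -0.7143
  x_3 = (9 - (3)·0.0000 - (3)·0.0000) / (8) = 1.1250
Iteration 2:
  x_1 = (1 - (2)·-0.7143 - (-3)·1.1250) / (9) = 0.6448
  x_2 = (-5 - (-2)·0.1111 - (1)·1.1250) / (7) = -0.8433
  x_3 = (9 - (3)·0.1111 - (3)·-0.7143) / (8) = 1.3512

(0.6448, -0.8433, 1.3512)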